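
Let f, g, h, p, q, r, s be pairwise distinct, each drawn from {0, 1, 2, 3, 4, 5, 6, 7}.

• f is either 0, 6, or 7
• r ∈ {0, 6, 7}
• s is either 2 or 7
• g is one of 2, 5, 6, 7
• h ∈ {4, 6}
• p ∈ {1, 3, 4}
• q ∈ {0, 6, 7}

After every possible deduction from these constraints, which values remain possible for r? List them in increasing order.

0, 6, 7

f, q, r between them cover only {0, 6, 7} — a naked triple. Remove those values from g, h, s.
h's domain is down to {4}, so h = 4. Eliminate 4 elsewhere: p.
s's domain is down to {2}, so s = 2. Strike 2 from g.
g's domain is down to {5}, so g = 5.
No further eliminations apply; r can still be any of 0, 6, 7.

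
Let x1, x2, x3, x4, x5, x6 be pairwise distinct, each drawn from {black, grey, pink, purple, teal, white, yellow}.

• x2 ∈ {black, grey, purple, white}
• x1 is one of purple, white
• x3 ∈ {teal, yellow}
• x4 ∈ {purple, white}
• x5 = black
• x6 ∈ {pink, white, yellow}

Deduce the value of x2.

grey

x5's domain is down to {black}, so x5 = black. So x2 can't be black.
x1 and x4 share exactly the 2 values {purple, white}; by pigeonhole those values go to them, so strike purple, white from x2, x6.
So x2 = grey.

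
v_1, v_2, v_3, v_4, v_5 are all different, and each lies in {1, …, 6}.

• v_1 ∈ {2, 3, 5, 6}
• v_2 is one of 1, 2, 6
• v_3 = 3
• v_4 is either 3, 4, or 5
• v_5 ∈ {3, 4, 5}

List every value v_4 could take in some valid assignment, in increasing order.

4, 5

v_3's domain is down to {3}, so v_3 = 3. So v_1, v_4, v_5 can't be 3.
v_4 and v_5 between them cover only {4, 5} — a naked pair. Remove those values from v_1.
No further eliminations apply; v_4 can still be any of 4, 5.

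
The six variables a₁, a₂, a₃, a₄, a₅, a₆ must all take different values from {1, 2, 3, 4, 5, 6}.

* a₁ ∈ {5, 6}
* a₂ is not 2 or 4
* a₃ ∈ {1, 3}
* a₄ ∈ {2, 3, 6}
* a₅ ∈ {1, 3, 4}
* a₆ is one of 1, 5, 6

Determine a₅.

The 6 variables together cover exactly {1, 2, 3, 4, 5, 6} — 6 values for 6 variables — and 2 appears only in a₄'s list, so a₄ = 2.
The 5 still-open variables draw from only 5 values {1, 3, 4, 5, 6}, so each is used; only a₅ can be 4, hence a₅ = 4.

4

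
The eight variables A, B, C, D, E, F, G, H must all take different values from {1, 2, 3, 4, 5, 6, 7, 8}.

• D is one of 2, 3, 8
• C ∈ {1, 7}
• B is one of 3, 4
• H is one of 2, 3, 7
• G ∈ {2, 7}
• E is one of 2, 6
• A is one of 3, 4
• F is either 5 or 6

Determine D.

Among the 8 variables, 1 fits only C (and all 8 values in {1, 2, 3, 4, 5, 6, 7, 8} must be used), so C = 1.
Among the 7 still-open variables, 5 fits only F (and all 7 values in {2, 3, 4, 5, 6, 7, 8} must be used), so F = 5.
Among the 6 still-open variables, 6 fits only E (and all 6 values in {2, 3, 4, 6, 7, 8} must be used), so E = 6.
The 5 still-open variables together cover exactly {2, 3, 4, 7, 8} — 5 values for 5 variables — and 8 appears only in D's list, so D = 8.

8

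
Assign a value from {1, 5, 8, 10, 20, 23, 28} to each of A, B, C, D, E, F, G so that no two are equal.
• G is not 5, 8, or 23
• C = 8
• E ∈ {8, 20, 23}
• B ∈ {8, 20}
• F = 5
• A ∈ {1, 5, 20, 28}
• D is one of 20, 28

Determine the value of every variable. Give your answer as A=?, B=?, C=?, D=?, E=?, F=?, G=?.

C has just one choice, so C = 8. Strike 8 from B, E.
That leaves F = 5. Eliminate 5 elsewhere: A.
B has just one choice, so B = 20. Eliminate 20 elsewhere: A, D, E, G.
D must be 28 (only option left). Remove 28 from A, G.
E has just one choice, so E = 23.
A has just one choice, so A = 1. Remove 1 from G.
G has just one choice, so G = 10.

A=1, B=20, C=8, D=28, E=23, F=5, G=10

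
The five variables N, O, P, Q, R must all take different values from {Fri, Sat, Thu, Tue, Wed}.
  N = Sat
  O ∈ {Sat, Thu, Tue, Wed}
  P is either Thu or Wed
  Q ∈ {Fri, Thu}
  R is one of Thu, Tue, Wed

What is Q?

Fri

N's domain is down to {Sat}, so N = Sat. Eliminate Sat elsewhere: O.
The 4 still-open variables draw from only 4 values {Fri, Thu, Tue, Wed}, so each is used; only Q can be Fri, hence Q = Fri.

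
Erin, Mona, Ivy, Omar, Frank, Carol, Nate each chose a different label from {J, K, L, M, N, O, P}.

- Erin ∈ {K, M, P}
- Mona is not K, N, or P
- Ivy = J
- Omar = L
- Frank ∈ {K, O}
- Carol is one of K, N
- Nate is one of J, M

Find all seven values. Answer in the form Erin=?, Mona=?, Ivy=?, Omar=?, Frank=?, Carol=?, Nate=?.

Erin=P, Mona=O, Ivy=J, Omar=L, Frank=K, Carol=N, Nate=M

Ivy's domain is down to {J}, so Ivy = J. Remove J from Mona, Nate.
Omar's domain is down to {L}, so Omar = L. Remove L from Mona.
Nate has just one choice, so Nate = M. Strike M from Erin, Mona.
Mona must be O (only option left). Eliminate O elsewhere: Frank.
Frank has just one choice, so Frank = K. Remove K from Erin, Carol.
Carol has just one choice, so Carol = N.
Erin's domain is down to {P}, so Erin = P.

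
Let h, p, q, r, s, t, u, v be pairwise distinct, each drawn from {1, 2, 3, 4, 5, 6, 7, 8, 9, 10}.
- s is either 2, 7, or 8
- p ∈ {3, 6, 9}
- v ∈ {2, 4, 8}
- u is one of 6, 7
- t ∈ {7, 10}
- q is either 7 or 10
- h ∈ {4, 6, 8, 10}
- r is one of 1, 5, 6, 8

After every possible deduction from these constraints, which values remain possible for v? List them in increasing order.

2, 4, 8

q and t share exactly the 2 values {7, 10}; by pigeonhole those values go to them, so strike 7, 10 from h, s, u.
u's domain is down to {6}, so u = 6. Strike 6 from h, p, r.
h, s, v between them cover only {2, 4, 8} — a naked triple. Remove those values from r.
No further eliminations apply; v can still be any of 2, 4, 8.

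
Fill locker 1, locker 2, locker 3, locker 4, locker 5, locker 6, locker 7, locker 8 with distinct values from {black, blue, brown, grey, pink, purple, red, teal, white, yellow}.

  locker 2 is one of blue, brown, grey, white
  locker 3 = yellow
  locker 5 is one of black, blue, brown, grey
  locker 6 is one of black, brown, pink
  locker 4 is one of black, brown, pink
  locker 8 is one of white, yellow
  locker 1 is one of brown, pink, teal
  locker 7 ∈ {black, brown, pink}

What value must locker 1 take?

teal

locker 3 has just one choice, so locker 3 = yellow. So locker 8 can't be yellow.
locker 8's domain is down to {white}, so locker 8 = white. Remove white from locker 2.
The 6 still-open variables together cover exactly {black, blue, brown, grey, pink, teal} — 6 values for 6 variables — and teal appears only in locker 1's list, so locker 1 = teal.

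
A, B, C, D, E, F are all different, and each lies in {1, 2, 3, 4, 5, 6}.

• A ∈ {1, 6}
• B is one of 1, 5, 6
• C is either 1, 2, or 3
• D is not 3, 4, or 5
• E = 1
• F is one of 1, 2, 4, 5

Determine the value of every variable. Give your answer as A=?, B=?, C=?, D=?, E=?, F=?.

A=6, B=5, C=3, D=2, E=1, F=4

E must be 1 (only option left). Eliminate 1 elsewhere: A, B, C, D, F.
A must be 6 (only option left). Strike 6 from B, D.
That leaves B = 5. Remove 5 from F.
D must be 2 (only option left). Remove 2 from C, F.
F's domain is down to {4}, so F = 4.
That leaves C = 3.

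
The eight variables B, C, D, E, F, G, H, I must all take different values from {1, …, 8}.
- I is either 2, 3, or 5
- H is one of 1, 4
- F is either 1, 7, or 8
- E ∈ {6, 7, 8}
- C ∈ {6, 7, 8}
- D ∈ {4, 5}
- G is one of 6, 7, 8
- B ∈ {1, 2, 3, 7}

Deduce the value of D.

5

The 3 variables C, E, G are confined to {6, 7, 8}, which locks those values in; drop them from B, F.
F's domain is down to {1}, so F = 1. Eliminate 1 elsewhere: B, H.
H has just one choice, so H = 4. Eliminate 4 elsewhere: D.
So D = 5.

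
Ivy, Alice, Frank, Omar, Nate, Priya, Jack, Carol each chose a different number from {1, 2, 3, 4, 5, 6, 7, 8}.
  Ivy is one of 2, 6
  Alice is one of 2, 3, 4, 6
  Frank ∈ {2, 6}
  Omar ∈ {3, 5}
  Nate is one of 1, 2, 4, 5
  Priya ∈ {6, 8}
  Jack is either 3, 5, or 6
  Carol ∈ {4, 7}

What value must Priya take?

8

The 8 variables draw from only 8 values {1, 2, 3, 4, 5, 6, 7, 8}, so each is used; only Nate can be 1, hence Nate = 1.
The 7 still-open variables draw from only 7 values {2, 3, 4, 5, 6, 7, 8}, so each is used; only Carol can be 7, hence Carol = 7.
The 6 still-open variables draw from only 6 values {2, 3, 4, 5, 6, 8}, so each is used; only Alice can be 4, hence Alice = 4.
Among the 5 still-open variables, 8 fits only Priya (and all 5 values in {2, 3, 5, 6, 8} must be used), so Priya = 8.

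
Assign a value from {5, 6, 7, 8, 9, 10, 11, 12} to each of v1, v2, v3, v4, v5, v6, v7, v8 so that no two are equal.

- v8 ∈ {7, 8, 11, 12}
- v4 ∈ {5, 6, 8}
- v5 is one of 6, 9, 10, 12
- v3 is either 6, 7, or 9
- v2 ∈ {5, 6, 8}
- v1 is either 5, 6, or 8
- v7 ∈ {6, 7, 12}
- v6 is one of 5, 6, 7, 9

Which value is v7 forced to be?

12

Among the 8 variables, 10 fits only v5 (and all 8 values in {5, 6, 7, 8, 9, 10, 11, 12} must be used), so v5 = 10.
The 7 still-open variables draw from only 7 values {5, 6, 7, 8, 9, 11, 12}, so each is used; only v8 can be 11, hence v8 = 11.
Among the 6 still-open variables, 12 fits only v7 (and all 6 values in {5, 6, 7, 8, 9, 12} must be used), so v7 = 12.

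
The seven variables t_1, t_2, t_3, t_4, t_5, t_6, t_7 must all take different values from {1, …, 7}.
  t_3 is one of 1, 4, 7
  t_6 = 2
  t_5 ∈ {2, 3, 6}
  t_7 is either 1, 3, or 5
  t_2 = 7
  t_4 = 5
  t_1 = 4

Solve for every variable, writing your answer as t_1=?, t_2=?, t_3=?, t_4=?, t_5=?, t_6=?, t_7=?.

t_1's domain is down to {4}, so t_1 = 4. Strike 4 from t_3.
t_2 must be 7 (only option left). Strike 7 from t_3.
t_3 must be 1 (only option left). Remove 1 from t_7.
t_4 has just one choice, so t_4 = 5. Remove 5 from t_7.
That leaves t_6 = 2. Remove 2 from t_5.
t_7 has just one choice, so t_7 = 3. Strike 3 from t_5.
That leaves t_5 = 6.

t_1=4, t_2=7, t_3=1, t_4=5, t_5=6, t_6=2, t_7=3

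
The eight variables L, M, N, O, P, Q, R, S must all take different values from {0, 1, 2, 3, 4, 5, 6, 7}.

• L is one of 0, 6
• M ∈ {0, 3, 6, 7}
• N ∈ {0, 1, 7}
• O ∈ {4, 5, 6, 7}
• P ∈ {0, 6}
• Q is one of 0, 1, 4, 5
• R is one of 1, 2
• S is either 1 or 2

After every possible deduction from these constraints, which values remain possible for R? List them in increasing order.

The 8 variables together cover exactly {0, 1, 2, 3, 4, 5, 6, 7} — 8 values for 8 variables — and 3 appears only in M's list, so M = 3.
L and P share exactly the 2 values {0, 6}; by pigeonhole those values go to them, so strike 0, 6 from N, O, Q.
R and S between them cover only {1, 2} — a naked pair. Remove those values from N, Q.
N must be 7 (only option left). So O can't be 7.
No further eliminations apply; R can still be any of 1, 2.

1, 2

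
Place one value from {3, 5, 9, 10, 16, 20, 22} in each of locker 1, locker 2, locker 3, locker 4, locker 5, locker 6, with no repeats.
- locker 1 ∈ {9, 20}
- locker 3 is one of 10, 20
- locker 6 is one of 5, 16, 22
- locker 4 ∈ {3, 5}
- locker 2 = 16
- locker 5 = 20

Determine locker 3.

locker 2 has just one choice, so locker 2 = 16. Eliminate 16 elsewhere: locker 6.
locker 5's domain is down to {20}, so locker 5 = 20. Remove 20 from locker 1, locker 3.
So locker 3 = 10.

10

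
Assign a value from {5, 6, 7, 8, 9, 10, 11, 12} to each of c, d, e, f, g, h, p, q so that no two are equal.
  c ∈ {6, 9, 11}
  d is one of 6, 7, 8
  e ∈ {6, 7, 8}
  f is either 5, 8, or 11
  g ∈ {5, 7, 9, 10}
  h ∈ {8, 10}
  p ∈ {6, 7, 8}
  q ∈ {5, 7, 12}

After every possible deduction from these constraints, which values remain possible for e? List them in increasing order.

6, 7, 8

Among the 8 variables, 12 fits only q (and all 8 values in {5, 6, 7, 8, 9, 10, 11, 12} must be used), so q = 12.
d, e, p between them cover only {6, 7, 8} — a naked triple. Remove those values from c, f, g, h.
h's domain is down to {10}, so h = 10. Remove 10 from g.
No further eliminations apply; e can still be any of 6, 7, 8.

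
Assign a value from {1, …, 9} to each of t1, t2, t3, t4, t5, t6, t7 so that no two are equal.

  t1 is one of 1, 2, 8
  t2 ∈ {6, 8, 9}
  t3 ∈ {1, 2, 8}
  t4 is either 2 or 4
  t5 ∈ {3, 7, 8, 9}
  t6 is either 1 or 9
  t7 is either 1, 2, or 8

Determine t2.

6

t1, t3, t7 share exactly the 3 values {1, 2, 8}; by pigeonhole those values go to them, so strike 1, 2, 8 from t2, t4, t5, t6.
That leaves t4 = 4.
t6 must be 9 (only option left). So t2, t5 can't be 9.
So t2 = 6.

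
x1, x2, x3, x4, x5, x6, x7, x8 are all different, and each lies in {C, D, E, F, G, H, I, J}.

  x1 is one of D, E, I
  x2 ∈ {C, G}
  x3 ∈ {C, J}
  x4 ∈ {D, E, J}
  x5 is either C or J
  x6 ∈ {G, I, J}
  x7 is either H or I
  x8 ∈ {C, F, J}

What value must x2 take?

G

The 8 variables draw from only 8 values {C, D, E, F, G, H, I, J}, so each is used; only x8 can be F, hence x8 = F.
The 7 still-open variables together cover exactly {C, D, E, G, H, I, J} — 7 values for 7 variables — and H appears only in x7's list, so x7 = H.
The 2 variables x3 and x5 are confined to {C, J}, which locks those values in; drop them from x2, x4, x6.
So x2 = G.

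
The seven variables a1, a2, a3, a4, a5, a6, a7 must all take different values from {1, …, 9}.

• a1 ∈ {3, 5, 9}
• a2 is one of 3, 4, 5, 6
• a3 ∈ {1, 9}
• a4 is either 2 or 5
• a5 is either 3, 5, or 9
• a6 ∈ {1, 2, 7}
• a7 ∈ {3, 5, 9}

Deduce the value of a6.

7

a1, a5, a7 between them cover only {3, 5, 9} — a naked triple. Remove those values from a2, a3, a4.
a3 must be 1 (only option left). So a6 can't be 1.
a4's domain is down to {2}, so a4 = 2. So a6 can't be 2.
So a6 = 7.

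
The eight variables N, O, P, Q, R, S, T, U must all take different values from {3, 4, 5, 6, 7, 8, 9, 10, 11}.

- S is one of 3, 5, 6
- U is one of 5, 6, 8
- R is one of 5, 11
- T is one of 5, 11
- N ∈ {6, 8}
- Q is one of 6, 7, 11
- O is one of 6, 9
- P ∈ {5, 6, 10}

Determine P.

Among the 8 variables, 3 fits only S (and all 8 values in {3, 5, 6, 7, 8, 9, 10, 11} must be used), so S = 3.
The 7 still-open variables together cover exactly {5, 6, 7, 8, 9, 10, 11} — 7 values for 7 variables — and 7 appears only in Q's list, so Q = 7.
The 6 still-open variables together cover exactly {5, 6, 8, 9, 10, 11} — 6 values for 6 variables — and 9 appears only in O's list, so O = 9.
The 5 still-open variables together cover exactly {5, 6, 8, 10, 11} — 5 values for 5 variables — and 10 appears only in P's list, so P = 10.

10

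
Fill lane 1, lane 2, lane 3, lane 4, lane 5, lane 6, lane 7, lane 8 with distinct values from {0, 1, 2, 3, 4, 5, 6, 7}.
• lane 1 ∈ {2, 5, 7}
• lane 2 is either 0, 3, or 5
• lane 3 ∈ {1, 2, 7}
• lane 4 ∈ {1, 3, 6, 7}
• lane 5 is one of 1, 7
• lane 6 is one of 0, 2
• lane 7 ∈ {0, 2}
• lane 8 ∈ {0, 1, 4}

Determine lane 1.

5

The 8 variables together cover exactly {0, 1, 2, 3, 4, 5, 6, 7} — 8 values for 8 variables — and 4 appears only in lane 8's list, so lane 8 = 4.
Among the 7 still-open variables, 6 fits only lane 4 (and all 7 values in {0, 1, 2, 3, 5, 6, 7} must be used), so lane 4 = 6.
The 6 still-open variables draw from only 6 values {0, 1, 2, 3, 5, 7}, so each is used; only lane 2 can be 3, hence lane 2 = 3.
Among the 5 still-open variables, 5 fits only lane 1 (and all 5 values in {0, 1, 2, 5, 7} must be used), so lane 1 = 5.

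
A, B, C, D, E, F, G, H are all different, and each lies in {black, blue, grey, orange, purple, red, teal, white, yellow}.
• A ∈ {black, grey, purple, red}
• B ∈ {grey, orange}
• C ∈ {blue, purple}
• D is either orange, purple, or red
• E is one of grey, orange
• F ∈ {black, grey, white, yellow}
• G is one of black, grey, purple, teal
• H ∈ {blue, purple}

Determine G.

B and E between them cover only {grey, orange} — a naked pair. Remove those values from A, D, F, G.
C and H between them cover only {blue, purple} — a naked pair. Remove those values from A, D, G.
D's domain is down to {red}, so D = red. Strike red from A.
A must be black (only option left). Remove black from F, G.
So G = teal.

teal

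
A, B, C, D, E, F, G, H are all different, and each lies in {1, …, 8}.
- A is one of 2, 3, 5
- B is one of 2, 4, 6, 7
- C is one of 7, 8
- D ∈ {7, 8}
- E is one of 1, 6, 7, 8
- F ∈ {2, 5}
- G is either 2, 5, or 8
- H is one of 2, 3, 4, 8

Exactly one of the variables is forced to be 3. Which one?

Among the 8 variables, 1 fits only E (and all 8 values in {1, 2, 3, 4, 5, 6, 7, 8} must be used), so E = 1.
Among the 7 still-open variables, 6 fits only B (and all 7 values in {2, 3, 4, 5, 6, 7, 8} must be used), so B = 6.
The 6 still-open variables draw from only 6 values {2, 3, 4, 5, 7, 8}, so each is used; only H can be 4, hence H = 4.
Among the 5 still-open variables, 3 fits only A (and all 5 values in {2, 3, 5, 7, 8} must be used), so A = 3.

A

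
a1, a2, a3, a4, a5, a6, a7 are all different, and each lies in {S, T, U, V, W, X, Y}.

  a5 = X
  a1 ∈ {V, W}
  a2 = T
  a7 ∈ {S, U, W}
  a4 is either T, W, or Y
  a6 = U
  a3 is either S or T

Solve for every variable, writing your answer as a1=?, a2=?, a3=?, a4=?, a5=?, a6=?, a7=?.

a1=V, a2=T, a3=S, a4=Y, a5=X, a6=U, a7=W

a2's domain is down to {T}, so a2 = T. Strike T from a3, a4.
a3 has just one choice, so a3 = S. So a7 can't be S.
a5's domain is down to {X}, so a5 = X.
a6's domain is down to {U}, so a6 = U. Remove U from a7.
That leaves a7 = W. Remove W from a1, a4.
a1 must be V (only option left).
a4 must be Y (only option left).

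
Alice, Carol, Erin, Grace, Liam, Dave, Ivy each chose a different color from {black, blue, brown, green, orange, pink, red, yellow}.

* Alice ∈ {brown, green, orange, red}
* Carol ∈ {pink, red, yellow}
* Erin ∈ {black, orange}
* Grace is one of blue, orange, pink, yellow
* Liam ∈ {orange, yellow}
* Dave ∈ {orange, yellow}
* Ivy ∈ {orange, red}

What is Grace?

The 2 variables Liam and Dave are confined to {orange, yellow}, which locks those values in; drop them from Alice, Carol, Erin, Grace, Ivy.
Erin must be black (only option left).
Ivy has just one choice, so Ivy = red. So Alice, Carol can't be red.
That leaves Carol = pink. So Grace can't be pink.
So Grace = blue.

blue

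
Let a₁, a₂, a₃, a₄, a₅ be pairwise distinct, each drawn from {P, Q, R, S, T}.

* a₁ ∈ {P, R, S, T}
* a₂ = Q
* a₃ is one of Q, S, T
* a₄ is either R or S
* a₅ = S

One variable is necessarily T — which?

a₃

a₂ has just one choice, so a₂ = Q. Strike Q from a₃.
That leaves a₅ = S. Eliminate S elsewhere: a₁, a₃, a₄.
So T goes to a₃.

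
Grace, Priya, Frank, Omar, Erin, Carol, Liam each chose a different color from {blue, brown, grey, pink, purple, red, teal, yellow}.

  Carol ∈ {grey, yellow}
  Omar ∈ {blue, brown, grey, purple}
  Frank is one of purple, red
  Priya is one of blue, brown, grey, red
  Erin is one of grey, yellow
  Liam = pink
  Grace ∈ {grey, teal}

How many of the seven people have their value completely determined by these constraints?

2

Liam's domain is down to {pink}, so Liam = pink.
The 2 variables Erin and Carol are confined to {grey, yellow}, which locks those values in; drop them from Grace, Priya, Omar.
That leaves Grace = teal.
Determined: Grace=teal, Liam=pink. The other people each still have more than one consistent value. That makes 2.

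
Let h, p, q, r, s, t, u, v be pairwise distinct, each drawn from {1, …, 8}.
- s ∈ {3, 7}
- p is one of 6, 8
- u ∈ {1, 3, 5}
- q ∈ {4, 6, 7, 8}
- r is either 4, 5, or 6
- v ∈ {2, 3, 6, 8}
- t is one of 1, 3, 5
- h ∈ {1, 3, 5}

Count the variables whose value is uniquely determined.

2

The 8 variables together cover exactly {1, 2, 3, 4, 5, 6, 7, 8} — 8 values for 8 variables — and 2 appears only in v's list, so v = 2.
h, t, u between them cover only {1, 3, 5} — a naked triple. Remove those values from r, s.
s's domain is down to {7}, so s = 7. Remove 7 from q.
Determined: s=7, v=2. The other variables each still have more than one consistent value. That makes 2.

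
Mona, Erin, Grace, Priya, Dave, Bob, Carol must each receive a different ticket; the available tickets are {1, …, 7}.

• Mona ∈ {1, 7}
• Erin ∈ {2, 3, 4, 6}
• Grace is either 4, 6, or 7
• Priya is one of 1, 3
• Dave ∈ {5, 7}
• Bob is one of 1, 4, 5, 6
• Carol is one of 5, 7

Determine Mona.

1

The 7 variables draw from only 7 values {1, 2, 3, 4, 5, 6, 7}, so each is used; only Erin can be 2, hence Erin = 2.
The 6 still-open variables draw from only 6 values {1, 3, 4, 5, 6, 7}, so each is used; only Priya can be 3, hence Priya = 3.
Dave and Carol between them cover only {5, 7} — a naked pair. Remove those values from Mona, Grace, Bob.
So Mona = 1.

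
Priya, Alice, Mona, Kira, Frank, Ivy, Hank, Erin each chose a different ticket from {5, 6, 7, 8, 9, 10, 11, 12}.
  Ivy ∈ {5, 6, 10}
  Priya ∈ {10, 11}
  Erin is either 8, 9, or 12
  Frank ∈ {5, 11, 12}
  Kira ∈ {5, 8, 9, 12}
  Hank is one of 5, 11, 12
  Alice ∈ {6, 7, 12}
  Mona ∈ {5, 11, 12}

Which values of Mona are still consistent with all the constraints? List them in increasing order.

The 8 variables together cover exactly {5, 6, 7, 8, 9, 10, 11, 12} — 8 values for 8 variables — and 7 appears only in Alice's list, so Alice = 7.
The 7 still-open variables draw from only 7 values {5, 6, 8, 9, 10, 11, 12}, so each is used; only Ivy can be 6, hence Ivy = 6.
The 6 still-open variables together cover exactly {5, 8, 9, 10, 11, 12} — 6 values for 6 variables — and 10 appears only in Priya's list, so Priya = 10.
The 3 variables Mona, Frank, Hank are confined to {5, 11, 12}, which locks those values in; drop them from Kira, Erin.
No further eliminations apply; Mona can still be any of 5, 11, 12.

5, 11, 12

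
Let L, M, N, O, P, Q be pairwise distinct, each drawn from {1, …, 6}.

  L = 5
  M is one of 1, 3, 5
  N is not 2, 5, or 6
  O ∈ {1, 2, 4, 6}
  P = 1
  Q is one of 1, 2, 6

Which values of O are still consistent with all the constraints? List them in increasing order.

2, 6

L's domain is down to {5}, so L = 5. Strike 5 from M.
P has just one choice, so P = 1. So M, N, O, Q can't be 1.
M must be 3 (only option left). Eliminate 3 elsewhere: N.
N's domain is down to {4}, so N = 4. So O can't be 4.
No further eliminations apply; O can still be any of 2, 6.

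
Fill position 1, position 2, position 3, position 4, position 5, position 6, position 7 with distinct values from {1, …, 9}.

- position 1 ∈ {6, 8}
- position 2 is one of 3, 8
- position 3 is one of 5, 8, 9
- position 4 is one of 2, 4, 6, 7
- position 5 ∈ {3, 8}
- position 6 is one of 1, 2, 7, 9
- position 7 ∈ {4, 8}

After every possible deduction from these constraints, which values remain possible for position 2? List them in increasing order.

The 2 variables position 2 and position 5 are confined to {3, 8}, which locks those values in; drop them from position 1, position 3, position 7.
position 1 must be 6 (only option left). Eliminate 6 elsewhere: position 4.
position 7 has just one choice, so position 7 = 4. So position 4 can't be 4.
No further eliminations apply; position 2 can still be any of 3, 8.

3, 8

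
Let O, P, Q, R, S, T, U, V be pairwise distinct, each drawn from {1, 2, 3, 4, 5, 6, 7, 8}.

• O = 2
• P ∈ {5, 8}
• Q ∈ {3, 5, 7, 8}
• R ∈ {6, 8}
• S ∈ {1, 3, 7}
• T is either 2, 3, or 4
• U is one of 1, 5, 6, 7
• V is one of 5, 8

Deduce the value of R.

O has just one choice, so O = 2. So T can't be 2.
The 7 still-open variables together cover exactly {1, 3, 4, 5, 6, 7, 8} — 7 values for 7 variables — and 4 appears only in T's list, so T = 4.
P and V share exactly the 2 values {5, 8}; by pigeonhole those values go to them, so strike 5, 8 from Q, R, U.
So R = 6.

6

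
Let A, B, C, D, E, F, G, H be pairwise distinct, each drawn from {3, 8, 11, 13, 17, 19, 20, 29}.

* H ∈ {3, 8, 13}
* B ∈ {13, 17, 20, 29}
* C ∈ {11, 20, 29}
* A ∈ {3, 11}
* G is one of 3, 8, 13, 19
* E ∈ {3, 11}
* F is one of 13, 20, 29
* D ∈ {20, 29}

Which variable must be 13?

Among the 8 variables, 17 fits only B (and all 8 values in {3, 8, 11, 13, 17, 19, 20, 29} must be used), so B = 17.
The 7 still-open variables together cover exactly {3, 8, 11, 13, 19, 20, 29} — 7 values for 7 variables — and 19 appears only in G's list, so G = 19.
The 6 still-open variables draw from only 6 values {3, 8, 11, 13, 20, 29}, so each is used; only H can be 8, hence H = 8.
The 5 still-open variables together cover exactly {3, 11, 13, 20, 29} — 5 values for 5 variables — and 13 appears only in F's list, so F = 13.

F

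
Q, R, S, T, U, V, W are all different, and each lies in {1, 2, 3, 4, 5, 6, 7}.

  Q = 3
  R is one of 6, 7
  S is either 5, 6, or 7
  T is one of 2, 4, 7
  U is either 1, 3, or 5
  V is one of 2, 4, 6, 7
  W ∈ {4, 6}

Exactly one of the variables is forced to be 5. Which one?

Q has just one choice, so Q = 3. Eliminate 3 elsewhere: U.
The 6 still-open variables together cover exactly {1, 2, 4, 5, 6, 7} — 6 values for 6 variables — and 1 appears only in U's list, so U = 1.
The 5 still-open variables together cover exactly {2, 4, 5, 6, 7} — 5 values for 5 variables — and 5 appears only in S's list, so S = 5.

S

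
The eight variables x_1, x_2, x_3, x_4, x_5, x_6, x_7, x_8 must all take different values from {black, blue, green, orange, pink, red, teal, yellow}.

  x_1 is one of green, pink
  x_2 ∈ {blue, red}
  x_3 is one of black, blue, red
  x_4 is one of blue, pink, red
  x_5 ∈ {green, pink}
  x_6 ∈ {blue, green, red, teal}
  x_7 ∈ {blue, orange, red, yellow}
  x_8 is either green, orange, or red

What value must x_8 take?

orange

The 8 variables draw from only 8 values {black, blue, green, orange, pink, red, teal, yellow}, so each is used; only x_3 can be black, hence x_3 = black.
The 7 still-open variables together cover exactly {blue, green, orange, pink, red, teal, yellow} — 7 values for 7 variables — and teal appears only in x_6's list, so x_6 = teal.
The 6 still-open variables draw from only 6 values {blue, green, orange, pink, red, yellow}, so each is used; only x_7 can be yellow, hence x_7 = yellow.
The 5 still-open variables together cover exactly {blue, green, orange, pink, red} — 5 values for 5 variables — and orange appears only in x_8's list, so x_8 = orange.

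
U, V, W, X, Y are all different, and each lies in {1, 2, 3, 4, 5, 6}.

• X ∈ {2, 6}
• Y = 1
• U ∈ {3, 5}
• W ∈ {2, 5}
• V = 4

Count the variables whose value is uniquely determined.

V's domain is down to {4}, so V = 4.
Y has just one choice, so Y = 1.
Determined: V=4, Y=1. The other variables each still have more than one consistent value. That makes 2.

2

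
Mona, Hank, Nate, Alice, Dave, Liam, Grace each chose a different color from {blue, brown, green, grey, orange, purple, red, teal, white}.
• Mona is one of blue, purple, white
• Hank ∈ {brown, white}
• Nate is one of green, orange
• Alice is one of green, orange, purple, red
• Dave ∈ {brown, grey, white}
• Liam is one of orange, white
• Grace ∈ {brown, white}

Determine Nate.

The 2 variables Hank and Grace are confined to {brown, white}, which locks those values in; drop them from Mona, Dave, Liam.
That leaves Dave = grey.
That leaves Liam = orange. So Nate, Alice can't be orange.
So Nate = green.

green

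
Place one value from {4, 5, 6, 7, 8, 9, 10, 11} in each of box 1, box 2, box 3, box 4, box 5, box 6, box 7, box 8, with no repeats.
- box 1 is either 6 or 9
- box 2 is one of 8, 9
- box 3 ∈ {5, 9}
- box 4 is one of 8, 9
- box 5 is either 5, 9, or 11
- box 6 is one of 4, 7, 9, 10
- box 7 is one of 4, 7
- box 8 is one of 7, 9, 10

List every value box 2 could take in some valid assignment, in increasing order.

The 8 variables together cover exactly {4, 5, 6, 7, 8, 9, 10, 11} — 8 values for 8 variables — and 6 appears only in box 1's list, so box 1 = 6.
Among the 7 still-open variables, 11 fits only box 5 (and all 7 values in {4, 5, 7, 8, 9, 10, 11} must be used), so box 5 = 11.
Among the 6 still-open variables, 5 fits only box 3 (and all 6 values in {4, 5, 7, 8, 9, 10} must be used), so box 3 = 5.
box 2 and box 4 share exactly the 2 values {8, 9}; by pigeonhole those values go to them, so strike 8, 9 from box 6, box 8.
No further eliminations apply; box 2 can still be any of 8, 9.

8, 9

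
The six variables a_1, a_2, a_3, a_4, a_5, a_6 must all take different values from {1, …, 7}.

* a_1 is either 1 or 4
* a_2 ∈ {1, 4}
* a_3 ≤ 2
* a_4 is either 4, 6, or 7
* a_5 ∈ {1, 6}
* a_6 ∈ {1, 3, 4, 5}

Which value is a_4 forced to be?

The 2 variables a_1 and a_2 are confined to {1, 4}, which locks those values in; drop them from a_3, a_4, a_5, a_6.
a_3 has just one choice, so a_3 = 2.
That leaves a_5 = 6. Strike 6 from a_4.
So a_4 = 7.

7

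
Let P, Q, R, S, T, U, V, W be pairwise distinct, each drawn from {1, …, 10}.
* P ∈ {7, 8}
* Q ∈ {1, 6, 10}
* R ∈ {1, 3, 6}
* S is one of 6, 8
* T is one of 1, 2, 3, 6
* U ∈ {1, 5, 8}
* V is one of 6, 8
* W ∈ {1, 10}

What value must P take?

The 8 variables draw from only 8 values {1, 2, 3, 5, 6, 7, 8, 10}, so each is used; only T can be 2, hence T = 2.
The 7 still-open variables together cover exactly {1, 3, 5, 6, 7, 8, 10} — 7 values for 7 variables — and 3 appears only in R's list, so R = 3.
Among the 6 still-open variables, 5 fits only U (and all 6 values in {1, 5, 6, 7, 8, 10} must be used), so U = 5.
The 5 still-open variables draw from only 5 values {1, 6, 7, 8, 10}, so each is used; only P can be 7, hence P = 7.

7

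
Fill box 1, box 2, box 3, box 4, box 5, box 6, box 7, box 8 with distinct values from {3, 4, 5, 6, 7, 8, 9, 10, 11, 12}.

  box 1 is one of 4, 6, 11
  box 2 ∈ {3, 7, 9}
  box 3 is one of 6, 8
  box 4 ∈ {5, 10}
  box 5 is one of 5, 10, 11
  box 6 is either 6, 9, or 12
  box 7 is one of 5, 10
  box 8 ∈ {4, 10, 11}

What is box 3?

8

The 2 variables box 4 and box 7 are confined to {5, 10}, which locks those values in; drop them from box 5, box 8.
box 5's domain is down to {11}, so box 5 = 11. Remove 11 from box 1, box 8.
That leaves box 8 = 4. So box 1 can't be 4.
box 1 must be 6 (only option left). Eliminate 6 elsewhere: box 3, box 6.
So box 3 = 8.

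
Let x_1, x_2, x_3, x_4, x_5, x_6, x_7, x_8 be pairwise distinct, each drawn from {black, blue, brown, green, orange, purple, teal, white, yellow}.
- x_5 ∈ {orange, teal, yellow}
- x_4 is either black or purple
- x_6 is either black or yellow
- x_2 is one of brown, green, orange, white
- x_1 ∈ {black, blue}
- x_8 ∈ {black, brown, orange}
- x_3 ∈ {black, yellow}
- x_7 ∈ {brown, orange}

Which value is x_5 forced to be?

The 2 variables x_3 and x_6 are confined to {black, yellow}, which locks those values in; drop them from x_1, x_4, x_5, x_8.
That leaves x_1 = blue.
That leaves x_4 = purple.
The 2 variables x_7 and x_8 are confined to {brown, orange}, which locks those values in; drop them from x_2, x_5.
So x_5 = teal.

teal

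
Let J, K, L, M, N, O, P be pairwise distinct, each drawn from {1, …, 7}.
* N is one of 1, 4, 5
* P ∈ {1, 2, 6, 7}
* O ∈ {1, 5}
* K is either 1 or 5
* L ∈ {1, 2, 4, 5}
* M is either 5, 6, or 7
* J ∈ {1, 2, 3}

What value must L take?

2

The 7 variables together cover exactly {1, 2, 3, 4, 5, 6, 7} — 7 values for 7 variables — and 3 appears only in J's list, so J = 3.
K and O share exactly the 2 values {1, 5}; by pigeonhole those values go to them, so strike 1, 5 from L, M, N, P.
N's domain is down to {4}, so N = 4. Remove 4 from L.
So L = 2.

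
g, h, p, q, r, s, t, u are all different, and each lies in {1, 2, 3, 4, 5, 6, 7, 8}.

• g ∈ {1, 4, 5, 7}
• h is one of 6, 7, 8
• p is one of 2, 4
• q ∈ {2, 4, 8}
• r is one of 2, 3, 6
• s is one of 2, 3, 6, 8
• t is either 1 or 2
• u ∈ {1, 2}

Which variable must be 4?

The 8 variables draw from only 8 values {1, 2, 3, 4, 5, 6, 7, 8}, so each is used; only g can be 5, hence g = 5.
The 7 still-open variables together cover exactly {1, 2, 3, 4, 6, 7, 8} — 7 values for 7 variables — and 7 appears only in h's list, so h = 7.
t and u share exactly the 2 values {1, 2}; by pigeonhole those values go to them, so strike 1, 2 from p, q, r, s.
So 4 goes to p.

p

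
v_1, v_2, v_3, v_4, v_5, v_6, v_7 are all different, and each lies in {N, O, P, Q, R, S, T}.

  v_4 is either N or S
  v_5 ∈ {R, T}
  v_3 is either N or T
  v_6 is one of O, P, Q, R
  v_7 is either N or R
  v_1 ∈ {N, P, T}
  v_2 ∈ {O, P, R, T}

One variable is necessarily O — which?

The 7 variables together cover exactly {N, O, P, Q, R, S, T} — 7 values for 7 variables — and Q appears only in v_6's list, so v_6 = Q.
Among the 6 still-open variables, O fits only v_2 (and all 6 values in {N, O, P, R, S, T} must be used), so v_2 = O.

v_2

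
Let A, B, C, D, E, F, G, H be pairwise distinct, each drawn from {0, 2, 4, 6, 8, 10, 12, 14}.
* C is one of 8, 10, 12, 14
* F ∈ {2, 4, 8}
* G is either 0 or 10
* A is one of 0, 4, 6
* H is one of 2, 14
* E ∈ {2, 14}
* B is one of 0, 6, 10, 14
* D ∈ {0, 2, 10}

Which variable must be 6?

B

The 8 variables together cover exactly {0, 2, 4, 6, 8, 10, 12, 14} — 8 values for 8 variables — and 12 appears only in C's list, so C = 12.
The 7 still-open variables draw from only 7 values {0, 2, 4, 6, 8, 10, 14}, so each is used; only F can be 8, hence F = 8.
The 6 still-open variables together cover exactly {0, 2, 4, 6, 10, 14} — 6 values for 6 variables — and 4 appears only in A's list, so A = 4.
The 5 still-open variables draw from only 5 values {0, 2, 6, 10, 14}, so each is used; only B can be 6, hence B = 6.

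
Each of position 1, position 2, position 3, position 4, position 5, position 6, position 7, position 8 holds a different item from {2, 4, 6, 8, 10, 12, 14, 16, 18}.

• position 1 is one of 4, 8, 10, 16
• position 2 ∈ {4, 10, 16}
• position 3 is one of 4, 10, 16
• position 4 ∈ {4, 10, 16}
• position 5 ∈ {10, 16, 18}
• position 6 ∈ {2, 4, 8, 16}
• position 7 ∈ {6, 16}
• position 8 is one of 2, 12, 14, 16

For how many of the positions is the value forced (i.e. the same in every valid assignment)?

4

The 3 variables position 2, position 3, position 4 are confined to {4, 10, 16}, which locks those values in; drop them from position 1, position 5, position 6, position 7, position 8.
position 1 has just one choice, so position 1 = 8. Eliminate 8 elsewhere: position 6.
position 5 has just one choice, so position 5 = 18.
position 6 must be 2 (only option left). Remove 2 from position 8.
position 7 must be 6 (only option left).
Determined: position 1=8, position 5=18, position 6=2, position 7=6. The other positions each still have more than one consistent value. That makes 4.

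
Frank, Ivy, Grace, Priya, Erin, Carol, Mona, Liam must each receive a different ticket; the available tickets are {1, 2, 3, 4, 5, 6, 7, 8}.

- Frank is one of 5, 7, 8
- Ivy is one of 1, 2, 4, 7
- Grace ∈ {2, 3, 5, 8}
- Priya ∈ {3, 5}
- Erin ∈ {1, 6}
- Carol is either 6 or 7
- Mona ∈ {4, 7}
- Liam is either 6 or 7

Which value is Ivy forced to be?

Carol and Liam share exactly the 2 values {6, 7}; by pigeonhole those values go to them, so strike 6, 7 from Frank, Ivy, Erin, Mona.
That leaves Erin = 1. Strike 1 from Ivy.
That leaves Mona = 4. Eliminate 4 elsewhere: Ivy.
So Ivy = 2.

2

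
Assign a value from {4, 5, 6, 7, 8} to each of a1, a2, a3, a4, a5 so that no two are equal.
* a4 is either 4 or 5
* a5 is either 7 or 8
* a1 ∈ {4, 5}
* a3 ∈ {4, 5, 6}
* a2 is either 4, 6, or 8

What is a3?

6

Among the 5 variables, 7 fits only a5 (and all 5 values in {4, 5, 6, 7, 8} must be used), so a5 = 7.
The 4 still-open variables draw from only 4 values {4, 5, 6, 8}, so each is used; only a2 can be 8, hence a2 = 8.
The 3 still-open variables together cover exactly {4, 5, 6} — 3 values for 3 variables — and 6 appears only in a3's list, so a3 = 6.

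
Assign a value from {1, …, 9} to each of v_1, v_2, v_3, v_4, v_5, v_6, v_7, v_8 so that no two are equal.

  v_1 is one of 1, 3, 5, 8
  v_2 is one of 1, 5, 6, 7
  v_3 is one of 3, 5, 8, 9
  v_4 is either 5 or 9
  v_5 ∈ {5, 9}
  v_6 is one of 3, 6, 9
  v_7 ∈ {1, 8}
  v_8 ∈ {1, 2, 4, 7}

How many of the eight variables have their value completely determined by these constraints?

v_4 and v_5 between them cover only {5, 9} — a naked pair. Remove those values from v_1, v_2, v_3, v_6.
v_1, v_3, v_7 share exactly the 3 values {1, 3, 8}; by pigeonhole those values go to them, so strike 1, 3, 8 from v_2, v_6, v_8.
That leaves v_6 = 6. Eliminate 6 elsewhere: v_2.
v_2 must be 7 (only option left). So v_8 can't be 7.
Determined: v_2=7, v_6=6. The other variables each still have more than one consistent value. That makes 2.

2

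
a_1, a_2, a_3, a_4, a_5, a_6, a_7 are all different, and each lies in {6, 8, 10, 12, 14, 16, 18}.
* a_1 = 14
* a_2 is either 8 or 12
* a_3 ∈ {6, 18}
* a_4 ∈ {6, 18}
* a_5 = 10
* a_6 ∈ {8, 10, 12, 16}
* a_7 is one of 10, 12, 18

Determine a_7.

a_1 has just one choice, so a_1 = 14.
a_5 has just one choice, so a_5 = 10. Remove 10 from a_6, a_7.
Among the 5 still-open variables, 16 fits only a_6 (and all 5 values in {6, 8, 12, 16, 18} must be used), so a_6 = 16.
The 4 still-open variables together cover exactly {6, 8, 12, 18} — 4 values for 4 variables — and 8 appears only in a_2's list, so a_2 = 8.
Among the 3 still-open variables, 12 fits only a_7 (and all 3 values in {6, 12, 18} must be used), so a_7 = 12.

12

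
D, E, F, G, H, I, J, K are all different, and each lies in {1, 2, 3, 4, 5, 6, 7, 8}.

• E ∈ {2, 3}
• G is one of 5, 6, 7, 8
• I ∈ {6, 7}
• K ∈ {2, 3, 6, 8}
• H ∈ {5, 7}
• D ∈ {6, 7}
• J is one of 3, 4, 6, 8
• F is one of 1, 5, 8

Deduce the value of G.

Among the 8 variables, 1 fits only F (and all 8 values in {1, 2, 3, 4, 5, 6, 7, 8} must be used), so F = 1.
The 7 still-open variables draw from only 7 values {2, 3, 4, 5, 6, 7, 8}, so each is used; only J can be 4, hence J = 4.
D and I between them cover only {6, 7} — a naked pair. Remove those values from G, H, K.
That leaves H = 5. So G can't be 5.
So G = 8.

8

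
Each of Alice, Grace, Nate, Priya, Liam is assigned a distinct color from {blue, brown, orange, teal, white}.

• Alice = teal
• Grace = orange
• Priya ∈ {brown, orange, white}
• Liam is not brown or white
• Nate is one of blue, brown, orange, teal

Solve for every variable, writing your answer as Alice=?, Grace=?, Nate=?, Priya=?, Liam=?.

Alice's domain is down to {teal}, so Alice = teal. Strike teal from Nate, Liam.
Grace has just one choice, so Grace = orange. Eliminate orange elsewhere: Nate, Priya, Liam.
Liam has just one choice, so Liam = blue. Strike blue from Nate.
Nate has just one choice, so Nate = brown. So Priya can't be brown.
Priya has just one choice, so Priya = white.

Alice=teal, Grace=orange, Nate=brown, Priya=white, Liam=blue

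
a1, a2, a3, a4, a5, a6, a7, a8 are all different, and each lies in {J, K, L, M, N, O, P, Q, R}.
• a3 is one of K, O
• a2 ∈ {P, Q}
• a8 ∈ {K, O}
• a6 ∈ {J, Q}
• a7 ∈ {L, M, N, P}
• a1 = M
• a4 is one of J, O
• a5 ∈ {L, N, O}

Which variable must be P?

a2

a1's domain is down to {M}, so a1 = M. So a7 can't be M.
The 2 variables a3 and a8 are confined to {K, O}, which locks those values in; drop them from a4, a5.
a4's domain is down to {J}, so a4 = J. Eliminate J elsewhere: a6.
That leaves a6 = Q. Eliminate Q elsewhere: a2.
So P goes to a2.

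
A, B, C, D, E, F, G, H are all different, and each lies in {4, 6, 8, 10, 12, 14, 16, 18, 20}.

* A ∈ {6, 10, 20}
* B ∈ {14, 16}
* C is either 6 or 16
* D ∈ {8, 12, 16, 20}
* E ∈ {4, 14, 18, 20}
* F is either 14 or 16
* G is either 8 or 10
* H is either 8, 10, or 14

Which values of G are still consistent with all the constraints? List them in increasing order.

The 2 variables B and F are confined to {14, 16}, which locks those values in; drop them from C, D, E, H.
That leaves C = 6. Remove 6 from A.
G and H share exactly the 2 values {8, 10}; by pigeonhole those values go to them, so strike 8, 10 from A, D.
That leaves A = 20. Eliminate 20 elsewhere: D, E.
D's domain is down to {12}, so D = 12.
No further eliminations apply; G can still be any of 8, 10.

8, 10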